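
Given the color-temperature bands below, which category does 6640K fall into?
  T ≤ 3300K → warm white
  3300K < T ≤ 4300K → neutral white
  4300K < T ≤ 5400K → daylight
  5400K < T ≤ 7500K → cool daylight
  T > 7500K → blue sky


Temperature: 6640K
5400K < 6640K ≤ 7500K → cool daylight
Classification: cool daylight


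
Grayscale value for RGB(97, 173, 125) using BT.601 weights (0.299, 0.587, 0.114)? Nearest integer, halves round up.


Gray = 0.299×R + 0.587×G + 0.114×B
Gray = 0.299×97 + 0.587×173 + 0.114×125
Gray = 29.003 + 101.551 + 14.250
Gray = 144.804 → round half up → 145
Gray = 145


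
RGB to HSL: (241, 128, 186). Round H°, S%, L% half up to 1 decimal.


Normalize: R'=241/255≈0.9451, G'=128/255≈0.5020, B'=186/255≈0.7294
Max=241/255, Min=128/255, Δ=Max-Min=113/255
L = (Max+Min)/2 = (241+128)/510 = 369/510 = 0.72352… → L = 72.4%
L > 0.5 → S = Δ/(2-Max-Min) = 113/(510-241-128) = 113/141 = 0.80141… → S = 80.1%
(the 1/255 factors cancel in S and H, so raw channel differences can be used)
Max is R' → H = 60 × (((G-B)/Δ) mod 6) = 60 × (((128-186)/113) mod 6)
  (-58)/113 = -0.5132…; negative, so add 6 → 5.4867…
  H = 60 × 5.4867… = 329.203…° → H = 329.2°
= HSL(329.2°, 80.1%, 72.4%)


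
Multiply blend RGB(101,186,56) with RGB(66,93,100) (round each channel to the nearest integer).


Multiply: C = A×B/255, rounded to nearest integer
R: 101×66/255 = 6666/255 ≈ 26.141 → 26
G: 186×93/255 = 17298/255 ≈ 67.835 → 68
B: 56×100/255 = 5600/255 ≈ 21.961 → 22
= RGB(26, 68, 22)


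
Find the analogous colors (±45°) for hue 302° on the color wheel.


Base hue: 302°
Left analog: (302 - 45) mod 360 = 257°
Right analog: (302 + 45) mod 360 = 347°
Analogous hues = 257° and 347°


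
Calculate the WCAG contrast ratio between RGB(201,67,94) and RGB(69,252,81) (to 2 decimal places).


Linearize each sRGB channel c=v/255: c/12.92 if c ≤ 0.04045 else ((c+0.055)/1.055)^2.4
L = 0.2126×R_lin + 0.7152×G_lin + 0.0722×B_lin
Color 1 (201,67,94):
  R=201: 201/255≈0.7882 > 0.04045 → ((0.7882+0.055)/1.055)^2.4 ≈ 0.58408
  G=67: 67/255≈0.2627 > 0.04045 → ((0.2627+0.055)/1.055)^2.4 ≈ 0.05613
  B=94: 94/255≈0.3686 > 0.04045 → ((0.3686+0.055)/1.055)^2.4 ≈ 0.11193
  L1 = 0.2126×0.58408 + 0.7152×0.05613 + 0.0722×0.11193 ≈ 0.17240
Color 2 (69,252,81):
  R=69: 69/255≈0.2706 > 0.04045 → ((0.2706+0.055)/1.055)^2.4 ≈ 0.05951
  G=252: 252/255≈0.9882 > 0.04045 → ((0.9882+0.055)/1.055)^2.4 ≈ 0.97345
  B=81: 81/255≈0.3176 > 0.04045 → ((0.3176+0.055)/1.055)^2.4 ≈ 0.08228
  L2 = 0.2126×0.05951 + 0.7152×0.97345 + 0.0722×0.08228 ≈ 0.71480
Lighter = 0.71480, Darker = 0.17240
Ratio = (L_lighter + 0.05) / (L_darker + 0.05)
Ratio = (0.71480 + 0.05) / (0.17240 + 0.05) = 0.76480 / 0.22240 ≈ 3.4389
Ratio ≈ 3.44:1


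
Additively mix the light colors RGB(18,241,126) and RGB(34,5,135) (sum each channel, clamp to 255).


Additive: each channel = min(255, C₁+C₂)
R: 18+34 = 52 → 52
G: 241+5 = 246 → 246
B: 126+135 = 261 → 255
= RGB(52, 246, 255)


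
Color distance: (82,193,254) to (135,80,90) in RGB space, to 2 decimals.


d = √[(R₁-R₂)² + (G₁-G₂)² + (B₁-B₂)²]
d = √[(82-135)² + (193-80)² + (254-90)²]
d = √[2809 + 12769 + 26896]
d = √42474
d ≈ 206.09


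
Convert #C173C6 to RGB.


C1 → 193 (R)
73 → 115 (G)
C6 → 198 (B)
= RGB(193, 115, 198)


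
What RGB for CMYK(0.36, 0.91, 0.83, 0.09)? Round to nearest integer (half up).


R = 255 × (1-C) × (1-K) = 255 × 0.64 × 0.91 = 148.512 → 149
G = 255 × (1-M) × (1-K) = 255 × 0.09 × 0.91 = 20.8845 → 21
B = 255 × (1-Y) × (1-K) = 255 × 0.17 × 0.91 = 39.4485 → 39
= RGB(149, 21, 39)


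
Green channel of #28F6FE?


Color: #28F6FE
R = 28 = 40
G = F6 = 246
B = FE = 254
Green = 246


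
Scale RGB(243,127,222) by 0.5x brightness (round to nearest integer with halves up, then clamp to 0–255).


Multiply each channel by 0.5, round half up, clamp to [0, 255]
R: 243×0.5 = 121.5 → round → 122
G: 127×0.5 = 63.5 → round → 64
B: 222×0.5 = 111
= RGB(122, 64, 111)


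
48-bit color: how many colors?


Colors = 2^bits = 2^48
= 281,474,976,710,656 colors


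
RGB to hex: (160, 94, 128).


R = 160 → A0 (hex)
G = 94 → 5E (hex)
B = 128 → 80 (hex)
Hex = #A05E80


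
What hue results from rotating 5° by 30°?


New hue = (H + rotation) mod 360
New hue = (5 + 30) mod 360
= 35 mod 360
= 35°


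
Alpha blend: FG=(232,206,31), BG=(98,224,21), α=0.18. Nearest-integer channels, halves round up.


C = α×F + (1-α)×B, with 1-α = 0.82
R: 0.18×232 + 0.82×98 = 41.76 + 80.36 = 122.12 → 122
G: 0.18×206 + 0.82×224 = 37.08 + 183.68 = 220.76 → 221
B: 0.18×31 + 0.82×21 = 5.58 + 17.22 = 22.80 → 23
= RGB(122, 221, 23)


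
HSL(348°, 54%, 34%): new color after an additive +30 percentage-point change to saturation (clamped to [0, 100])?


Original S = 54%
Adjustment = +30 percentage points
New S = 54 + (30) = 84
Clamp to [0, 100] → 84
= HSL(348°, 84%, 34%)


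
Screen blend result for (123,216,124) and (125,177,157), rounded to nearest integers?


Screen: C = 255 - (255-A)×(255-B)/255, rounded to nearest integer
R: 255 - (255-123)×(255-125)/255 = 255 - 17160/255 ≈ 255 - 67.294 = 187.706 → 188
G: 255 - (255-216)×(255-177)/255 = 255 - 3042/255 ≈ 255 - 11.929 = 243.071 → 243
B: 255 - (255-124)×(255-157)/255 = 255 - 12838/255 ≈ 255 - 50.345 = 204.655 → 205
= RGB(188, 243, 205)


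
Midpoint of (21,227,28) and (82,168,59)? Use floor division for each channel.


Midpoint: each channel = ⌊(C₁+C₂)/2⌋
R: ⌊(21+82)/2⌋ = 51
G: ⌊(227+168)/2⌋ = 197
B: ⌊(28+59)/2⌋ = 43
= RGB(51, 197, 43)


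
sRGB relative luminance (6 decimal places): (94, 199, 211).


Linearize each channel (sRGB transfer function): c = v/255; c_lin = c/12.92 if c ≤ 0.04045, else ((c+0.055)/1.055)^2.4
  R: 94/255 ≈ 0.368627 > 0.04045 → ((0.368627+0.055)/1.055)^2.4 ≈ 0.111932
  G: 199/255 ≈ 0.780392 > 0.04045 → ((0.780392+0.055)/1.055)^2.4 ≈ 0.571125
  B: 211/255 ≈ 0.827451 > 0.04045 → ((0.827451+0.055)/1.055)^2.4 ≈ 0.651406
R_lin = 0.111932, G_lin = 0.571125, B_lin = 0.651406
L = 0.2126×R + 0.7152×G + 0.0722×B
L = 0.2126×0.111932 + 0.7152×0.571125 + 0.0722×0.651406
L ≈ 0.479297


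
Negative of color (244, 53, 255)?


Invert: (255-R, 255-G, 255-B)
R: 255-244 = 11
G: 255-53 = 202
B: 255-255 = 0
= RGB(11, 202, 0)


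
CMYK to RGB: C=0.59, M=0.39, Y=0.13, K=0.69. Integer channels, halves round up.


R = 255 × (1-C) × (1-K) = 255 × 0.41 × 0.31 = 32.4105 → 32
G = 255 × (1-M) × (1-K) = 255 × 0.61 × 0.31 = 48.2205 → 48
B = 255 × (1-Y) × (1-K) = 255 × 0.87 × 0.31 = 68.7735 → 69
= RGB(32, 48, 69)


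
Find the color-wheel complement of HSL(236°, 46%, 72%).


Complement = opposite side of color wheel = hue + 180°
H' = (236 + 180) mod 360 = 56°
S and L unchanged.
= HSL(56°, 46%, 72%)


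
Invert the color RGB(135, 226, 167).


Invert: (255-R, 255-G, 255-B)
R: 255-135 = 120
G: 255-226 = 29
B: 255-167 = 88
= RGB(120, 29, 88)


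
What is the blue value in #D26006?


Color: #D26006
R = D2 = 210
G = 60 = 96
B = 06 = 6
Blue = 6


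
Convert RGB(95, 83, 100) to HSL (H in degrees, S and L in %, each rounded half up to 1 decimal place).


Normalize: R'=95/255≈0.3725, G'=83/255≈0.3255, B'=100/255≈0.3922
Max=100/255, Min=83/255, Δ=Max-Min=17/255
L = (Max+Min)/2 = (100+83)/510 = 183/510 = 0.35882… → L = 35.9%
L ≤ 0.5 → S = Δ/(Max+Min) = 17/(100+83) = 17/183 = 0.09289… → S = 9.3%
(the 1/255 factors cancel in S and H, so raw channel differences can be used)
Max is B' → H = 60 × ((R-G)/Δ + 4) = 60 × ((95-83)/17 + 4)
  12/17 + 4 = 0.7058… + 4 = 4.7058…
  H = 60 × 4.7058… = 282.352…° → H = 282.4°
= HSL(282.4°, 9.3%, 35.9%)


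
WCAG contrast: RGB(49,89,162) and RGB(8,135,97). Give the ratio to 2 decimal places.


Linearize each sRGB channel c=v/255: c/12.92 if c ≤ 0.04045 else ((c+0.055)/1.055)^2.4
L = 0.2126×R_lin + 0.7152×G_lin + 0.0722×B_lin
Color 1 (49,89,162):
  R=49: 49/255≈0.1922 > 0.04045 → ((0.1922+0.055)/1.055)^2.4 ≈ 0.03071
  G=89: 89/255≈0.3490 > 0.04045 → ((0.3490+0.055)/1.055)^2.4 ≈ 0.09990
  B=162: 162/255≈0.6353 > 0.04045 → ((0.6353+0.055)/1.055)^2.4 ≈ 0.36131
  L1 = 0.2126×0.03071 + 0.7152×0.09990 + 0.0722×0.36131 ≈ 0.10406
Color 2 (8,135,97):
  R=8: 8/255≈0.0314 ≤ 0.04045 → 0.0314/12.92 ≈ 0.00243
  G=135: 135/255≈0.5294 > 0.04045 → ((0.5294+0.055)/1.055)^2.4 ≈ 0.24228
  B=97: 97/255≈0.3804 > 0.04045 → ((0.3804+0.055)/1.055)^2.4 ≈ 0.11954
  L2 = 0.2126×0.00243 + 0.7152×0.24228 + 0.0722×0.11954 ≈ 0.18243
Lighter = 0.18243, Darker = 0.10406
Ratio = (L_lighter + 0.05) / (L_darker + 0.05)
Ratio = (0.18243 + 0.05) / (0.10406 + 0.05) = 0.23243 / 0.15406 ≈ 1.5086
Ratio ≈ 1.51:1


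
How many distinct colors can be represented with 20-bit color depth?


Colors = 2^bits = 2^20
= 1,048,576 colors


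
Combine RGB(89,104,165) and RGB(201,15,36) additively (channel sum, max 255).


Additive: each channel = min(255, C₁+C₂)
R: 89+201 = 290 → 255
G: 104+15 = 119 → 119
B: 165+36 = 201 → 201
= RGB(255, 119, 201)


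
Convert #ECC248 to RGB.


EC → 236 (R)
C2 → 194 (G)
48 → 72 (B)
= RGB(236, 194, 72)


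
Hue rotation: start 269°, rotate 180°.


New hue = (H + rotation) mod 360
New hue = (269 + 180) mod 360
= 449 mod 360
= 89°


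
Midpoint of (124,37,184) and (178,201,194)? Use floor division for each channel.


Midpoint: each channel = ⌊(C₁+C₂)/2⌋
R: ⌊(124+178)/2⌋ = 151
G: ⌊(37+201)/2⌋ = 119
B: ⌊(184+194)/2⌋ = 189
= RGB(151, 119, 189)


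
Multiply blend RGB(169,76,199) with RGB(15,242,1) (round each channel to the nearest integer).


Multiply: C = A×B/255, rounded to nearest integer
R: 169×15/255 = 2535/255 ≈ 9.941 → 10
G: 76×242/255 = 18392/255 ≈ 72.125 → 72
B: 199×1/255 = 199/255 ≈ 0.780 → 1
= RGB(10, 72, 1)


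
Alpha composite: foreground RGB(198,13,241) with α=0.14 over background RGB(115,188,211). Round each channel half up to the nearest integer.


C = α×F + (1-α)×B, with 1-α = 0.86
R: 0.14×198 + 0.86×115 = 27.72 + 98.90 = 126.62 → 127
G: 0.14×13 + 0.86×188 = 1.82 + 161.68 = 163.50 → 164
B: 0.14×241 + 0.86×211 = 33.74 + 181.46 = 215.20 → 215
= RGB(127, 164, 215)


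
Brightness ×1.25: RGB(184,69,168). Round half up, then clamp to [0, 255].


Multiply each channel by 1.25, round half up, clamp to [0, 255]
R: 184×1.25 = 230
G: 69×1.25 = 86.25 → round → 86
B: 168×1.25 = 210
= RGB(230, 86, 210)


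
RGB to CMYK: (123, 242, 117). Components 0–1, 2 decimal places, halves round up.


R'=123/255≈0.4824, G'=242/255≈0.9490, B'=117/255≈0.4588
K = 1 - max(R',G',B') = 1 - 242/255 = 13/255 = 0.05098… → 0.05
(1-R'-K)/(1-K) simplifies to (max-R)/max with max = 242:
C = (242-123)/242 = 119/242 = 0.49173… → 0.49
M = (242-242)/242 = 0/242 = 0 → 0.00
Y = (242-117)/242 = 125/242 = 0.51652… → 0.52
= CMYK(0.49, 0.00, 0.52, 0.05)


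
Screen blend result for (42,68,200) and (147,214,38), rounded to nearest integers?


Screen: C = 255 - (255-A)×(255-B)/255, rounded to nearest integer
R: 255 - (255-42)×(255-147)/255 = 255 - 23004/255 ≈ 255 - 90.212 = 164.788 → 165
G: 255 - (255-68)×(255-214)/255 = 255 - 7667/255 ≈ 255 - 30.067 = 224.933 → 225
B: 255 - (255-200)×(255-38)/255 = 255 - 11935/255 ≈ 255 - 46.804 = 208.196 → 208
= RGB(165, 225, 208)


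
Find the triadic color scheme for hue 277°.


Triadic: equally spaced at 120° intervals
H1 = 277°
H2 = (277 + 120) mod 360 = 37°
H3 = (277 + 240) mod 360 = 157°
Triadic = 277°, 37°, 157°


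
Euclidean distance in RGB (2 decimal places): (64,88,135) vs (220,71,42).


d = √[(R₁-R₂)² + (G₁-G₂)² + (B₁-B₂)²]
d = √[(64-220)² + (88-71)² + (135-42)²]
d = √[24336 + 289 + 8649]
d = √33274
d ≈ 182.41


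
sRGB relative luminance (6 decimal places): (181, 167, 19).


Linearize each channel (sRGB transfer function): c = v/255; c_lin = c/12.92 if c ≤ 0.04045, else ((c+0.055)/1.055)^2.4
  R: 181/255 ≈ 0.709804 > 0.04045 → ((0.709804+0.055)/1.055)^2.4 ≈ 0.462077
  G: 167/255 ≈ 0.654902 > 0.04045 → ((0.654902+0.055)/1.055)^2.4 ≈ 0.386429
  B: 19/255 ≈ 0.074510 > 0.04045 → ((0.074510+0.055)/1.055)^2.4 ≈ 0.006512
R_lin = 0.462077, G_lin = 0.386429, B_lin = 0.006512
L = 0.2126×R + 0.7152×G + 0.0722×B
L = 0.2126×0.462077 + 0.7152×0.386429 + 0.0722×0.006512
L ≈ 0.375082


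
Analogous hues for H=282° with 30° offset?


Base hue: 282°
Left analog: (282 - 30) mod 360 = 252°
Right analog: (282 + 30) mod 360 = 312°
Analogous hues = 252° and 312°


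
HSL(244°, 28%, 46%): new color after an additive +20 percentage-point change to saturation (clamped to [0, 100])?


Original S = 28%
Adjustment = +20 percentage points
New S = 28 + (20) = 48
Clamp to [0, 100] → 48
= HSL(244°, 48%, 46%)


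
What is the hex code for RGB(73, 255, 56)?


R = 73 → 49 (hex)
G = 255 → FF (hex)
B = 56 → 38 (hex)
Hex = #49FF38


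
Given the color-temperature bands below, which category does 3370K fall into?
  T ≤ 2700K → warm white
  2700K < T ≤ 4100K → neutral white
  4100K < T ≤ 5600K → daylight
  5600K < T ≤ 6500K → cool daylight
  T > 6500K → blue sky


Temperature: 3370K
2700K < 3370K ≤ 4100K → neutral white
Classification: neutral white


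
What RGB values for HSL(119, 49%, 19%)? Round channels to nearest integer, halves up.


H=119°, S=0.49, L=0.19
C = (1-|2L-1|)×S = (1-|-0.62|)×0.49 = 0.1862
H' = H/60 = 119/60 ≈ 1.9833; X = C×(1-|H' mod 2 - 1|) ≈ 0.0031
m = L - C/2 = 0.19 - 0.0931 = 0.0969
Sector ⌊H'⌋ = 1 → (R',G',B') = (≈0.0031, 0.1862, 0.0)
RGB = ((R'+m)×255, (G'+m)×255, (B'+m)×255) = (25.50085, 72.1905, 24.7095)
Round half up → RGB(26, 72, 25)


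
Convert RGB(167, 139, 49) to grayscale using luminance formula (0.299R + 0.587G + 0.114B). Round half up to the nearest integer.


Gray = 0.299×R + 0.587×G + 0.114×B
Gray = 0.299×167 + 0.587×139 + 0.114×49
Gray = 49.933 + 81.593 + 5.586
Gray = 137.112 → round half up → 137
Gray = 137


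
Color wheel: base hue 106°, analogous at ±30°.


Base hue: 106°
Left analog: (106 - 30) mod 360 = 76°
Right analog: (106 + 30) mod 360 = 136°
Analogous hues = 76° and 136°


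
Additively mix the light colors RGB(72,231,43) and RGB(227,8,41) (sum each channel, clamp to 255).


Additive: each channel = min(255, C₁+C₂)
R: 72+227 = 299 → 255
G: 231+8 = 239 → 239
B: 43+41 = 84 → 84
= RGB(255, 239, 84)


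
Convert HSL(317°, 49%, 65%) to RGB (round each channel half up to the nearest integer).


H=317°, S=0.49, L=0.65
C = (1-|2L-1|)×S = (1-|0.30|)×0.49 = 0.343
H' = H/60 = 317/60 ≈ 5.2833; X = C×(1-|H' mod 2 - 1|) ≈ 0.2458
m = L - C/2 = 0.65 - 0.1715 = 0.4785
Sector ⌊H'⌋ = 5 → (R',G',B') = (0.343, 0.0, ≈0.2458)
RGB = ((R'+m)×255, (G'+m)×255, (B'+m)×255) = (209.4825, 122.0175, 184.70075)
Round half up → RGB(209, 122, 185)


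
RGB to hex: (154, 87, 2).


R = 154 → 9A (hex)
G = 87 → 57 (hex)
B = 2 → 02 (hex)
Hex = #9A5702


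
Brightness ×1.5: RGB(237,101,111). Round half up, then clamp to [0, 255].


Multiply each channel by 1.5, round half up, clamp to [0, 255]
R: 237×1.5 = 355.5 → round → 356 → clamp → 255
G: 101×1.5 = 151.5 → round → 152
B: 111×1.5 = 166.5 → round → 167
= RGB(255, 152, 167)


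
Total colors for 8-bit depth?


Colors = 2^bits = 2^8
= 256 colors


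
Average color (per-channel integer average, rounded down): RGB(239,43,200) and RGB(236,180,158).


Midpoint: each channel = ⌊(C₁+C₂)/2⌋
R: ⌊(239+236)/2⌋ = 237
G: ⌊(43+180)/2⌋ = 111
B: ⌊(200+158)/2⌋ = 179
= RGB(237, 111, 179)


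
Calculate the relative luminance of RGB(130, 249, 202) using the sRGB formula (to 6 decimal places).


Linearize each channel (sRGB transfer function): c = v/255; c_lin = c/12.92 if c ≤ 0.04045, else ((c+0.055)/1.055)^2.4
  R: 130/255 ≈ 0.509804 > 0.04045 → ((0.509804+0.055)/1.055)^2.4 ≈ 0.223228
  G: 249/255 ≈ 0.976471 > 0.04045 → ((0.976471+0.055)/1.055)^2.4 ≈ 0.947307
  B: 202/255 ≈ 0.792157 > 0.04045 → ((0.792157+0.055)/1.055)^2.4 ≈ 0.590619
R_lin = 0.223228, G_lin = 0.947307, B_lin = 0.590619
L = 0.2126×R + 0.7152×G + 0.0722×B
L = 0.2126×0.223228 + 0.7152×0.947307 + 0.0722×0.590619
L ≈ 0.767615


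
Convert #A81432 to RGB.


A8 → 168 (R)
14 → 20 (G)
32 → 50 (B)
= RGB(168, 20, 50)


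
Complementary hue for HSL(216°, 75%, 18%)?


Complement = opposite side of color wheel = hue + 180°
H' = (216 + 180) mod 360 = 36°
S and L unchanged.
= HSL(36°, 75%, 18%)


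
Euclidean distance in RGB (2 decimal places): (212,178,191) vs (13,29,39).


d = √[(R₁-R₂)² + (G₁-G₂)² + (B₁-B₂)²]
d = √[(212-13)² + (178-29)² + (191-39)²]
d = √[39601 + 22201 + 23104]
d = √84906
d ≈ 291.39


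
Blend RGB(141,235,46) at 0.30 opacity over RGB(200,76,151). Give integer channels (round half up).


C = α×F + (1-α)×B, with 1-α = 0.70
R: 0.30×141 + 0.70×200 = 42.30 + 140.00 = 182.30 → 182
G: 0.30×235 + 0.70×76 = 70.50 + 53.20 = 123.70 → 124
B: 0.30×46 + 0.70×151 = 13.80 + 105.70 = 119.50 → 120
= RGB(182, 124, 120)


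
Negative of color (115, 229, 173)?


Invert: (255-R, 255-G, 255-B)
R: 255-115 = 140
G: 255-229 = 26
B: 255-173 = 82
= RGB(140, 26, 82)


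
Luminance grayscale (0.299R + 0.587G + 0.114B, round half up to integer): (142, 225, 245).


Gray = 0.299×R + 0.587×G + 0.114×B
Gray = 0.299×142 + 0.587×225 + 0.114×245
Gray = 42.458 + 132.075 + 27.930
Gray = 202.463 → round half up → 202
Gray = 202


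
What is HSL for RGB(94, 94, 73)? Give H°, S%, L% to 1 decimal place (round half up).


Normalize: R'=94/255≈0.3686, G'=94/255≈0.3686, B'=73/255≈0.2863
Max=94/255, Min=73/255, Δ=Max-Min=21/255
L = (Max+Min)/2 = (94+73)/510 = 167/510 = 0.32745… → L = 32.7%
L ≤ 0.5 → S = Δ/(Max+Min) = 21/(94+73) = 21/167 = 0.12574… → S = 12.6%
(the 1/255 factors cancel in S and H, so raw channel differences can be used)
Max is R' → H = 60 × (((G-B)/Δ) mod 6) = 60 × (((94-73)/21) mod 6)
  21/21 = 1
  H = 60 × 1 = 60° → H = 60.0°
= HSL(60.0°, 12.6%, 32.7%)


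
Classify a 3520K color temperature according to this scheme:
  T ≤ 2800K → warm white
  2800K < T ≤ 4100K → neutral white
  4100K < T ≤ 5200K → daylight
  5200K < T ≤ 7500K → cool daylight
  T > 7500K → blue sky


Temperature: 3520K
2800K < 3520K ≤ 4100K → neutral white
Classification: neutral white


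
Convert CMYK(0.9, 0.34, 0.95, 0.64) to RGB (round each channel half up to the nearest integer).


R = 255 × (1-C) × (1-K) = 255 × 0.10 × 0.36 = 9.18 → 9
G = 255 × (1-M) × (1-K) = 255 × 0.66 × 0.36 = 60.588 → 61
B = 255 × (1-Y) × (1-K) = 255 × 0.05 × 0.36 = 4.59 → 5
= RGB(9, 61, 5)


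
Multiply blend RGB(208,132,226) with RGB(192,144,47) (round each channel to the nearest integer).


Multiply: C = A×B/255, rounded to nearest integer
R: 208×192/255 = 39936/255 ≈ 156.612 → 157
G: 132×144/255 = 19008/255 ≈ 74.541 → 75
B: 226×47/255 = 10622/255 ≈ 41.655 → 42
= RGB(157, 75, 42)


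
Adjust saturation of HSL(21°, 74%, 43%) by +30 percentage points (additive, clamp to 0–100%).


Original S = 74%
Adjustment = +30 percentage points
New S = 74 + (30) = 104
Clamp to [0, 100] → 100
= HSL(21°, 100%, 43%)


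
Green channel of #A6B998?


Color: #A6B998
R = A6 = 166
G = B9 = 185
B = 98 = 152
Green = 185


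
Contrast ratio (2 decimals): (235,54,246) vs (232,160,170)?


Linearize each sRGB channel c=v/255: c/12.92 if c ≤ 0.04045 else ((c+0.055)/1.055)^2.4
L = 0.2126×R_lin + 0.7152×G_lin + 0.0722×B_lin
Color 1 (235,54,246):
  R=235: 235/255≈0.9216 > 0.04045 → ((0.9216+0.055)/1.055)^2.4 ≈ 0.83077
  G=54: 54/255≈0.2118 > 0.04045 → ((0.2118+0.055)/1.055)^2.4 ≈ 0.03689
  B=246: 246/255≈0.9647 > 0.04045 → ((0.9647+0.055)/1.055)^2.4 ≈ 0.92158
  L1 = 0.2126×0.83077 + 0.7152×0.03689 + 0.0722×0.92158 ≈ 0.26954
Color 2 (232,160,170):
  R=232: 232/255≈0.9098 > 0.04045 → ((0.9098+0.055)/1.055)^2.4 ≈ 0.80695
  G=160: 160/255≈0.6275 > 0.04045 → ((0.6275+0.055)/1.055)^2.4 ≈ 0.35153
  B=170: 170/255≈0.6667 > 0.04045 → ((0.6667+0.055)/1.055)^2.4 ≈ 0.40198
  L2 = 0.2126×0.80695 + 0.7152×0.35153 + 0.0722×0.40198 ≈ 0.45200
Lighter = 0.45200, Darker = 0.26954
Ratio = (L_lighter + 0.05) / (L_darker + 0.05)
Ratio = (0.45200 + 0.05) / (0.26954 + 0.05) = 0.50200 / 0.31954 ≈ 1.5710
Ratio ≈ 1.57:1


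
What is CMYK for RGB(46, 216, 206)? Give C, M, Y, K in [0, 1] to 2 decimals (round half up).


R'=46/255≈0.1804, G'=216/255≈0.8471, B'=206/255≈0.8078
K = 1 - max(R',G',B') = 1 - 216/255 = 39/255 = 0.15294… → 0.15
(1-R'-K)/(1-K) simplifies to (max-R)/max with max = 216:
C = (216-46)/216 = 170/216 = 0.78703… → 0.79
M = (216-216)/216 = 0/216 = 0 → 0.00
Y = (216-206)/216 = 10/216 = 0.04629… → 0.05
= CMYK(0.79, 0.00, 0.05, 0.15)


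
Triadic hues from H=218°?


Triadic: equally spaced at 120° intervals
H1 = 218°
H2 = (218 + 120) mod 360 = 338°
H3 = (218 + 240) mod 360 = 98°
Triadic = 218°, 338°, 98°


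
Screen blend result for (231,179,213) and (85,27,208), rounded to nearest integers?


Screen: C = 255 - (255-A)×(255-B)/255, rounded to nearest integer
R: 255 - (255-231)×(255-85)/255 = 255 - 4080/255 ≈ 255 - 16.000 = 239.000 → 239
G: 255 - (255-179)×(255-27)/255 = 255 - 17328/255 ≈ 255 - 67.953 = 187.047 → 187
B: 255 - (255-213)×(255-208)/255 = 255 - 1974/255 ≈ 255 - 7.741 = 247.259 → 247
= RGB(239, 187, 247)


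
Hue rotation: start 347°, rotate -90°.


New hue = (H + rotation) mod 360
New hue = (347 -90) mod 360
= 257 mod 360
= 257°


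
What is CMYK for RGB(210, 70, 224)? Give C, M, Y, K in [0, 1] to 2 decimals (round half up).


R'=210/255≈0.8235, G'=70/255≈0.2745, B'=224/255≈0.8784
K = 1 - max(R',G',B') = 1 - 224/255 = 31/255 = 0.12156… → 0.12
(1-R'-K)/(1-K) simplifies to (max-R)/max with max = 224:
C = (224-210)/224 = 14/224 = 0.0625 → 0.06
M = (224-70)/224 = 154/224 = 0.6875 → 0.69
Y = (224-224)/224 = 0/224 = 0 → 0.00
= CMYK(0.06, 0.69, 0.00, 0.12)


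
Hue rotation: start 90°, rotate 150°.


New hue = (H + rotation) mod 360
New hue = (90 + 150) mod 360
= 240 mod 360
= 240°


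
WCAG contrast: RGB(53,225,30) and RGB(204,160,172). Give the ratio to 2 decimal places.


Linearize each sRGB channel c=v/255: c/12.92 if c ≤ 0.04045 else ((c+0.055)/1.055)^2.4
L = 0.2126×R_lin + 0.7152×G_lin + 0.0722×B_lin
Color 1 (53,225,30):
  R=53: 53/255≈0.2078 > 0.04045 → ((0.2078+0.055)/1.055)^2.4 ≈ 0.03560
  G=225: 225/255≈0.8824 > 0.04045 → ((0.8824+0.055)/1.055)^2.4 ≈ 0.75294
  B=30: 30/255≈0.1176 > 0.04045 → ((0.1176+0.055)/1.055)^2.4 ≈ 0.01298
  L1 = 0.2126×0.03560 + 0.7152×0.75294 + 0.0722×0.01298 ≈ 0.54701
Color 2 (204,160,172):
  R=204: 204/255≈0.8000 > 0.04045 → ((0.8000+0.055)/1.055)^2.4 ≈ 0.60383
  G=160: 160/255≈0.6275 > 0.04045 → ((0.6275+0.055)/1.055)^2.4 ≈ 0.35153
  B=172: 172/255≈0.6745 > 0.04045 → ((0.6745+0.055)/1.055)^2.4 ≈ 0.41254
  L2 = 0.2126×0.60383 + 0.7152×0.35153 + 0.0722×0.41254 ≈ 0.40958
Lighter = 0.54701, Darker = 0.40958
Ratio = (L_lighter + 0.05) / (L_darker + 0.05)
Ratio = (0.54701 + 0.05) / (0.40958 + 0.05) = 0.59701 / 0.45958 ≈ 1.2990
Ratio ≈ 1.30:1


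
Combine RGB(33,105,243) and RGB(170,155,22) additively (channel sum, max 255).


Additive: each channel = min(255, C₁+C₂)
R: 33+170 = 203 → 203
G: 105+155 = 260 → 255
B: 243+22 = 265 → 255
= RGB(203, 255, 255)


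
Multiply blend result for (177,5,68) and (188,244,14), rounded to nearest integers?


Multiply: C = A×B/255, rounded to nearest integer
R: 177×188/255 = 33276/255 ≈ 130.494 → 130
G: 5×244/255 = 1220/255 ≈ 4.784 → 5
B: 68×14/255 = 952/255 ≈ 3.733 → 4
= RGB(130, 5, 4)


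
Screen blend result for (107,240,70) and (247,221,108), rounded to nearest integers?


Screen: C = 255 - (255-A)×(255-B)/255, rounded to nearest integer
R: 255 - (255-107)×(255-247)/255 = 255 - 1184/255 ≈ 255 - 4.643 = 250.357 → 250
G: 255 - (255-240)×(255-221)/255 = 255 - 510/255 ≈ 255 - 2.000 = 253.000 → 253
B: 255 - (255-70)×(255-108)/255 = 255 - 27195/255 ≈ 255 - 106.647 = 148.353 → 148
= RGB(250, 253, 148)


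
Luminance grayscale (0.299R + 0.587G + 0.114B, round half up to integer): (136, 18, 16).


Gray = 0.299×R + 0.587×G + 0.114×B
Gray = 0.299×136 + 0.587×18 + 0.114×16
Gray = 40.664 + 10.566 + 1.824
Gray = 53.054 → round half up → 53
Gray = 53


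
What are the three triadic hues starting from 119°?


Triadic: equally spaced at 120° intervals
H1 = 119°
H2 = (119 + 120) mod 360 = 239°
H3 = (119 + 240) mod 360 = 359°
Triadic = 119°, 239°, 359°


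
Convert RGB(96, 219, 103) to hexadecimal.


R = 96 → 60 (hex)
G = 219 → DB (hex)
B = 103 → 67 (hex)
Hex = #60DB67


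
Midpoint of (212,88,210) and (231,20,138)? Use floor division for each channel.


Midpoint: each channel = ⌊(C₁+C₂)/2⌋
R: ⌊(212+231)/2⌋ = 221
G: ⌊(88+20)/2⌋ = 54
B: ⌊(210+138)/2⌋ = 174
= RGB(221, 54, 174)


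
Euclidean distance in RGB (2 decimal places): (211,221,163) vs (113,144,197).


d = √[(R₁-R₂)² + (G₁-G₂)² + (B₁-B₂)²]
d = √[(211-113)² + (221-144)² + (163-197)²]
d = √[9604 + 5929 + 1156]
d = √16689
d ≈ 129.19


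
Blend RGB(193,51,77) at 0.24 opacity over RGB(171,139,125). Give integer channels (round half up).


C = α×F + (1-α)×B, with 1-α = 0.76
R: 0.24×193 + 0.76×171 = 46.32 + 129.96 = 176.28 → 176
G: 0.24×51 + 0.76×139 = 12.24 + 105.64 = 117.88 → 118
B: 0.24×77 + 0.76×125 = 18.48 + 95.00 = 113.48 → 113
= RGB(176, 118, 113)


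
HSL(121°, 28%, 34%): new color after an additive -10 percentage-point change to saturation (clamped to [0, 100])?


Original S = 28%
Adjustment = -10 percentage points
New S = 28 + (-10) = 18
Clamp to [0, 100] → 18
= HSL(121°, 18%, 34%)


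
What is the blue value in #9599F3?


Color: #9599F3
R = 95 = 149
G = 99 = 153
B = F3 = 243
Blue = 243


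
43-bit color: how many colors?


Colors = 2^bits = 2^43
= 8,796,093,022,208 colors


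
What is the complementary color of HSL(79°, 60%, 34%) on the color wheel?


Complement = opposite side of color wheel = hue + 180°
H' = (79 + 180) mod 360 = 259°
S and L unchanged.
= HSL(259°, 60%, 34%)


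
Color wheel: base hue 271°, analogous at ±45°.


Base hue: 271°
Left analog: (271 - 45) mod 360 = 226°
Right analog: (271 + 45) mod 360 = 316°
Analogous hues = 226° and 316°


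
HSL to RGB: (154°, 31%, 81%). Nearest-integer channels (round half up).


H=154°, S=0.31, L=0.81
C = (1-|2L-1|)×S = (1-|0.62|)×0.31 = 0.1178
H' = H/60 = 154/60 ≈ 2.5667; X = C×(1-|H' mod 2 - 1|) ≈ 0.0668
m = L - C/2 = 0.81 - 0.0589 = 0.7511
Sector ⌊H'⌋ = 2 → (R',G',B') = (0.0, 0.1178, ≈0.0668)
RGB = ((R'+m)×255, (G'+m)×255, (B'+m)×255) = (191.5305, 221.5695, 208.5526)
Round half up → RGB(192, 222, 209)


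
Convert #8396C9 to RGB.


83 → 131 (R)
96 → 150 (G)
C9 → 201 (B)
= RGB(131, 150, 201)


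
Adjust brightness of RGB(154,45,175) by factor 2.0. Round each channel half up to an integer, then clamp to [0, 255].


Multiply each channel by 2.0, round half up, clamp to [0, 255]
R: 154×2.0 = 308 → clamp → 255
G: 45×2.0 = 90
B: 175×2.0 = 350 → clamp → 255
= RGB(255, 90, 255)


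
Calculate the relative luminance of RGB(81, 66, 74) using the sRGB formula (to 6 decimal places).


Linearize each channel (sRGB transfer function): c = v/255; c_lin = c/12.92 if c ≤ 0.04045, else ((c+0.055)/1.055)^2.4
  R: 81/255 ≈ 0.317647 > 0.04045 → ((0.317647+0.055)/1.055)^2.4 ≈ 0.082283
  G: 66/255 ≈ 0.258824 > 0.04045 → ((0.258824+0.055)/1.055)^2.4 ≈ 0.054480
  B: 74/255 ≈ 0.290196 > 0.04045 → ((0.290196+0.055)/1.055)^2.4 ≈ 0.068478
R_lin = 0.082283, G_lin = 0.054480, B_lin = 0.068478
L = 0.2126×R + 0.7152×G + 0.0722×B
L = 0.2126×0.082283 + 0.7152×0.054480 + 0.0722×0.068478
L ≈ 0.061402


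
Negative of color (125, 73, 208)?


Invert: (255-R, 255-G, 255-B)
R: 255-125 = 130
G: 255-73 = 182
B: 255-208 = 47
= RGB(130, 182, 47)


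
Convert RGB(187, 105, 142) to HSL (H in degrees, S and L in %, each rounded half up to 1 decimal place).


Normalize: R'=187/255≈0.7333, G'=105/255≈0.4118, B'=142/255≈0.5569
Max=187/255, Min=105/255, Δ=Max-Min=82/255
L = (Max+Min)/2 = (187+105)/510 = 292/510 = 0.57254… → L = 57.3%
L > 0.5 → S = Δ/(2-Max-Min) = 82/(510-187-105) = 82/218 = 0.37614… → S = 37.6%
(the 1/255 factors cancel in S and H, so raw channel differences can be used)
Max is R' → H = 60 × (((G-B)/Δ) mod 6) = 60 × (((105-142)/82) mod 6)
  (-37)/82 = -0.4512…; negative, so add 6 → 5.5487…
  H = 60 × 5.5487… = 332.926…° → H = 332.9°
= HSL(332.9°, 37.6%, 57.3%)


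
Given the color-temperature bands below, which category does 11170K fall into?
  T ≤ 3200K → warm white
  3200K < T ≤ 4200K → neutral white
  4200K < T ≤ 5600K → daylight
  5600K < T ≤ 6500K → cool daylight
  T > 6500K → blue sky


Temperature: 11170K
11170K > 6500K → blue sky
Classification: blue sky


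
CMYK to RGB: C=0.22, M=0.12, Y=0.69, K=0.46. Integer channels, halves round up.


R = 255 × (1-C) × (1-K) = 255 × 0.78 × 0.54 = 107.406 → 107
G = 255 × (1-M) × (1-K) = 255 × 0.88 × 0.54 = 121.176 → 121
B = 255 × (1-Y) × (1-K) = 255 × 0.31 × 0.54 = 42.687 → 43
= RGB(107, 121, 43)


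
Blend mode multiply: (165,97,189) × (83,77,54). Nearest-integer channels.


Multiply: C = A×B/255, rounded to nearest integer
R: 165×83/255 = 13695/255 ≈ 53.706 → 54
G: 97×77/255 = 7469/255 ≈ 29.290 → 29
B: 189×54/255 = 10206/255 ≈ 40.024 → 40
= RGB(54, 29, 40)


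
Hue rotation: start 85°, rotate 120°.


New hue = (H + rotation) mod 360
New hue = (85 + 120) mod 360
= 205 mod 360
= 205°


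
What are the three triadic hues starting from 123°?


Triadic: equally spaced at 120° intervals
H1 = 123°
H2 = (123 + 120) mod 360 = 243°
H3 = (123 + 240) mod 360 = 3°
Triadic = 123°, 243°, 3°


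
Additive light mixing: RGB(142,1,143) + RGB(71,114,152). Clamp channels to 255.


Additive: each channel = min(255, C₁+C₂)
R: 142+71 = 213 → 213
G: 1+114 = 115 → 115
B: 143+152 = 295 → 255
= RGB(213, 115, 255)


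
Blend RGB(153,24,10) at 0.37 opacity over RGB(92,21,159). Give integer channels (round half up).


C = α×F + (1-α)×B, with 1-α = 0.63
R: 0.37×153 + 0.63×92 = 56.61 + 57.96 = 114.57 → 115
G: 0.37×24 + 0.63×21 = 8.88 + 13.23 = 22.11 → 22
B: 0.37×10 + 0.63×159 = 3.70 + 100.17 = 103.87 → 104
= RGB(115, 22, 104)


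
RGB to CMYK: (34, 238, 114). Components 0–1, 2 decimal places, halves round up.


R'=34/255≈0.1333, G'=238/255≈0.9333, B'=114/255≈0.4471
K = 1 - max(R',G',B') = 1 - 238/255 = 17/255 = 0.06666… → 0.07
(1-R'-K)/(1-K) simplifies to (max-R)/max with max = 238:
C = (238-34)/238 = 204/238 = 0.85714… → 0.86
M = (238-238)/238 = 0/238 = 0 → 0.00
Y = (238-114)/238 = 124/238 = 0.52100… → 0.52
= CMYK(0.86, 0.00, 0.52, 0.07)


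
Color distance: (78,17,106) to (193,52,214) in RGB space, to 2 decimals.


d = √[(R₁-R₂)² + (G₁-G₂)² + (B₁-B₂)²]
d = √[(78-193)² + (17-52)² + (106-214)²]
d = √[13225 + 1225 + 11664]
d = √26114
d ≈ 161.60


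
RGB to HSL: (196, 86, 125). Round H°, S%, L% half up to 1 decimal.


Normalize: R'=196/255≈0.7686, G'=86/255≈0.3373, B'=125/255≈0.4902
Max=196/255, Min=86/255, Δ=Max-Min=110/255
L = (Max+Min)/2 = (196+86)/510 = 282/510 = 0.55294… → L = 55.3%
L > 0.5 → S = Δ/(2-Max-Min) = 110/(510-196-86) = 110/228 = 0.48245… → S = 48.2%
(the 1/255 factors cancel in S and H, so raw channel differences can be used)
Max is R' → H = 60 × (((G-B)/Δ) mod 6) = 60 × (((86-125)/110) mod 6)
  (-39)/110 = -0.3545…; negative, so add 6 → 5.6454…
  H = 60 × 5.6454… = 338.727…° → H = 338.7°
= HSL(338.7°, 48.2%, 55.3%)


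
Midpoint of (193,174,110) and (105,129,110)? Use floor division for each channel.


Midpoint: each channel = ⌊(C₁+C₂)/2⌋
R: ⌊(193+105)/2⌋ = 149
G: ⌊(174+129)/2⌋ = 151
B: ⌊(110+110)/2⌋ = 110
= RGB(149, 151, 110)


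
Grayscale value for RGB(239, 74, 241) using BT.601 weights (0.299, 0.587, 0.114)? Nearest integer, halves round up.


Gray = 0.299×R + 0.587×G + 0.114×B
Gray = 0.299×239 + 0.587×74 + 0.114×241
Gray = 71.461 + 43.438 + 27.474
Gray = 142.373 → round half up → 142
Gray = 142


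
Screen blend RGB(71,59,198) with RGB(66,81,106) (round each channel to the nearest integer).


Screen: C = 255 - (255-A)×(255-B)/255, rounded to nearest integer
R: 255 - (255-71)×(255-66)/255 = 255 - 34776/255 ≈ 255 - 136.376 = 118.624 → 119
G: 255 - (255-59)×(255-81)/255 = 255 - 34104/255 ≈ 255 - 133.741 = 121.259 → 121
B: 255 - (255-198)×(255-106)/255 = 255 - 8493/255 ≈ 255 - 33.306 = 221.694 → 222
= RGB(119, 121, 222)


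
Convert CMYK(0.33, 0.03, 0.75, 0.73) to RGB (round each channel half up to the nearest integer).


R = 255 × (1-C) × (1-K) = 255 × 0.67 × 0.27 = 46.1295 → 46
G = 255 × (1-M) × (1-K) = 255 × 0.97 × 0.27 = 66.7845 → 67
B = 255 × (1-Y) × (1-K) = 255 × 0.25 × 0.27 = 17.2125 → 17
= RGB(46, 67, 17)


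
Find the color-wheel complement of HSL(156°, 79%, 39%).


Complement = opposite side of color wheel = hue + 180°
H' = (156 + 180) mod 360 = 336°
S and L unchanged.
= HSL(336°, 79%, 39%)


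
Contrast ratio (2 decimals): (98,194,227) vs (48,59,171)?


Linearize each sRGB channel c=v/255: c/12.92 if c ≤ 0.04045 else ((c+0.055)/1.055)^2.4
L = 0.2126×R_lin + 0.7152×G_lin + 0.0722×B_lin
Color 1 (98,194,227):
  R=98: 98/255≈0.3843 > 0.04045 → ((0.3843+0.055)/1.055)^2.4 ≈ 0.12214
  G=194: 194/255≈0.7608 > 0.04045 → ((0.7608+0.055)/1.055)^2.4 ≈ 0.53948
  B=227: 227/255≈0.8902 > 0.04045 → ((0.8902+0.055)/1.055)^2.4 ≈ 0.76815
  L1 = 0.2126×0.12214 + 0.7152×0.53948 + 0.0722×0.76815 ≈ 0.46726
Color 2 (48,59,171):
  R=48: 48/255≈0.1882 > 0.04045 → ((0.1882+0.055)/1.055)^2.4 ≈ 0.02956
  G=59: 59/255≈0.2314 > 0.04045 → ((0.2314+0.055)/1.055)^2.4 ≈ 0.04374
  B=171: 171/255≈0.6706 > 0.04045 → ((0.6706+0.055)/1.055)^2.4 ≈ 0.40724
  L2 = 0.2126×0.02956 + 0.7152×0.04374 + 0.0722×0.40724 ≈ 0.06697
Lighter = 0.46726, Darker = 0.06697
Ratio = (L_lighter + 0.05) / (L_darker + 0.05)
Ratio = (0.46726 + 0.05) / (0.06697 + 0.05) = 0.51726 / 0.11697 ≈ 4.4223
Ratio ≈ 4.42:1


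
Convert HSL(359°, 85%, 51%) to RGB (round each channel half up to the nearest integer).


H=359°, S=0.85, L=0.51
C = (1-|2L-1|)×S = (1-|0.02|)×0.85 = 0.833
H' = H/60 = 359/60 ≈ 5.9833; X = C×(1-|H' mod 2 - 1|) ≈ 0.0139
m = L - C/2 = 0.51 - 0.4165 = 0.0935
Sector ⌊H'⌋ = 5 → (R',G',B') = (0.833, 0.0, ≈0.0139)
RGB = ((R'+m)×255, (G'+m)×255, (B'+m)×255) = (236.2575, 23.8425, 27.38275)
Round half up → RGB(236, 24, 27)


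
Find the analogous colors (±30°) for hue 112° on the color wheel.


Base hue: 112°
Left analog: (112 - 30) mod 360 = 82°
Right analog: (112 + 30) mod 360 = 142°
Analogous hues = 82° and 142°


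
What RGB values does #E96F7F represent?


E9 → 233 (R)
6F → 111 (G)
7F → 127 (B)
= RGB(233, 111, 127)


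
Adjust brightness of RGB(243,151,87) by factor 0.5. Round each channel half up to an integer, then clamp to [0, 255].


Multiply each channel by 0.5, round half up, clamp to [0, 255]
R: 243×0.5 = 121.5 → round → 122
G: 151×0.5 = 75.5 → round → 76
B: 87×0.5 = 43.5 → round → 44
= RGB(122, 76, 44)


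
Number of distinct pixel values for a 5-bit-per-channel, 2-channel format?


Total bits = 5 bits/channel × 2 channels = 10 bits
Distinct pixel values = 2^10
= 1,024 pixel values


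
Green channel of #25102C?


Color: #25102C
R = 25 = 37
G = 10 = 16
B = 2C = 44
Green = 16


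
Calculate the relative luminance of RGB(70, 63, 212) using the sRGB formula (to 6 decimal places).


Linearize each channel (sRGB transfer function): c = v/255; c_lin = c/12.92 if c ≤ 0.04045, else ((c+0.055)/1.055)^2.4
  R: 70/255 ≈ 0.274510 > 0.04045 → ((0.274510+0.055)/1.055)^2.4 ≈ 0.061246
  G: 63/255 ≈ 0.247059 > 0.04045 → ((0.247059+0.055)/1.055)^2.4 ≈ 0.049707
  B: 212/255 ≈ 0.831373 > 0.04045 → ((0.831373+0.055)/1.055)^2.4 ≈ 0.658375
R_lin = 0.061246, G_lin = 0.049707, B_lin = 0.658375
L = 0.2126×R + 0.7152×G + 0.0722×B
L = 0.2126×0.061246 + 0.7152×0.049707 + 0.0722×0.658375
L ≈ 0.096106


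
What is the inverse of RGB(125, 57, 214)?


Invert: (255-R, 255-G, 255-B)
R: 255-125 = 130
G: 255-57 = 198
B: 255-214 = 41
= RGB(130, 198, 41)


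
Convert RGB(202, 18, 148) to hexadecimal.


R = 202 → CA (hex)
G = 18 → 12 (hex)
B = 148 → 94 (hex)
Hex = #CA1294


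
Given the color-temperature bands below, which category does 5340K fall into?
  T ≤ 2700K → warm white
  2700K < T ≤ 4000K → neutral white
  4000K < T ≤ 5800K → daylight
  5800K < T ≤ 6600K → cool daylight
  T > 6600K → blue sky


Temperature: 5340K
4000K < 5340K ≤ 5800K → daylight
Classification: daylight


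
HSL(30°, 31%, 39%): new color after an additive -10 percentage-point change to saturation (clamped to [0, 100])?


Original S = 31%
Adjustment = -10 percentage points
New S = 31 + (-10) = 21
Clamp to [0, 100] → 21
= HSL(30°, 21%, 39%)


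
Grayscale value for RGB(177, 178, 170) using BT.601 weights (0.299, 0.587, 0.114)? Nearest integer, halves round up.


Gray = 0.299×R + 0.587×G + 0.114×B
Gray = 0.299×177 + 0.587×178 + 0.114×170
Gray = 52.923 + 104.486 + 19.380
Gray = 176.789 → round half up → 177
Gray = 177


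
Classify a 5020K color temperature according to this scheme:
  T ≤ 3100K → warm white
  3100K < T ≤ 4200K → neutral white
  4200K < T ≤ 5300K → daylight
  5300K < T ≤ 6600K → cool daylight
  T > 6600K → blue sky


Temperature: 5020K
4200K < 5020K ≤ 5300K → daylight
Classification: daylight


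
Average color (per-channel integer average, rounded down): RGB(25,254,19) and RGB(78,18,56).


Midpoint: each channel = ⌊(C₁+C₂)/2⌋
R: ⌊(25+78)/2⌋ = 51
G: ⌊(254+18)/2⌋ = 136
B: ⌊(19+56)/2⌋ = 37
= RGB(51, 136, 37)


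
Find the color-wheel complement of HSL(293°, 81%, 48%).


Complement = opposite side of color wheel = hue + 180°
H' = (293 + 180) mod 360 = 113°
S and L unchanged.
= HSL(113°, 81%, 48%)


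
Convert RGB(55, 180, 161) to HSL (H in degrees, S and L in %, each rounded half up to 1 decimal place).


Normalize: R'=55/255≈0.2157, G'=180/255≈0.7059, B'=161/255≈0.6314
Max=180/255, Min=55/255, Δ=Max-Min=125/255
L = (Max+Min)/2 = (180+55)/510 = 235/510 = 0.46078… → L = 46.1%
L ≤ 0.5 → S = Δ/(Max+Min) = 125/(180+55) = 125/235 = 0.53191… → S = 53.2%
(the 1/255 factors cancel in S and H, so raw channel differences can be used)
Max is G' → H = 60 × ((B-R)/Δ + 2) = 60 × ((161-55)/125 + 2)
  106/125 + 2 = 0.848 + 2 = 2.848
  H = 60 × 2.848 = 170.88° → H = 170.9°
= HSL(170.9°, 53.2%, 46.1%)


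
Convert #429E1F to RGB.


42 → 66 (R)
9E → 158 (G)
1F → 31 (B)
= RGB(66, 158, 31)


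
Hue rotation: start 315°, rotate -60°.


New hue = (H + rotation) mod 360
New hue = (315 -60) mod 360
= 255 mod 360
= 255°


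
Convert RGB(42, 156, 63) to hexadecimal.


R = 42 → 2A (hex)
G = 156 → 9C (hex)
B = 63 → 3F (hex)
Hex = #2A9C3F
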